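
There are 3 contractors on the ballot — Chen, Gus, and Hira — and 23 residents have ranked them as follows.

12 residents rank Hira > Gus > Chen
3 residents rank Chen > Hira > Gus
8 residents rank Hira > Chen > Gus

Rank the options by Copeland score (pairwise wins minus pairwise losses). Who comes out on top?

Hira

Pairwise results:
  Chen vs Gus: Gus wins 12–11.
  Chen vs Hira: Hira wins 20–3.
  Gus vs Hira: Hira wins 23–0.
Copeland scores (wins − losses):
  Chen: 0 − 2 = -2
  Gus: 1 − 1 = 0
  Hira: 2 − 0 = 2
Hira has the best Copeland score.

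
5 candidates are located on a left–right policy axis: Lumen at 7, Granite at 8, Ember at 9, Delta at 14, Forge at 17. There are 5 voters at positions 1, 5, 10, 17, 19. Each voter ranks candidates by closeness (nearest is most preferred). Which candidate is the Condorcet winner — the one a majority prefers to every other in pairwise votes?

Ember

With single-peaked preferences on a line, the Condorcet winner is the candidate closest to the median voter.
The median voter (position 10) is closest to Ember at 9.
Check: Ember vs Lumen — voters closer to Ember: 3 of 5.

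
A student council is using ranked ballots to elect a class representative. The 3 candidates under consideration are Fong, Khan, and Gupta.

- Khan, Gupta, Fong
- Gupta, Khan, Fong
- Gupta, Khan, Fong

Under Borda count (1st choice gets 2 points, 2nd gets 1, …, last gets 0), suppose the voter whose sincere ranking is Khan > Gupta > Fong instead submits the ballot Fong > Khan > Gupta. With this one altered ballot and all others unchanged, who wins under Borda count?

Borda totals with the altered ballot: Fong 2, Khan 3, Gupta 4.
The winner is unchanged: still Gupta.

Gupta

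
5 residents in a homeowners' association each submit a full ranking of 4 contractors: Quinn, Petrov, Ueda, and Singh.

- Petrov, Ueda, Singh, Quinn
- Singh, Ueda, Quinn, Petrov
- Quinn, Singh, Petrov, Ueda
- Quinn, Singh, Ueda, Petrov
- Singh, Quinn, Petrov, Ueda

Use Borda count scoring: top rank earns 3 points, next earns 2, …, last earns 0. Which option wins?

Borda scores:
  Quinn: 0 + 1 + 3 + 3 + 2 = 9
  Petrov: 3 + 0 + 1 + 0 + 1 = 5
  Ueda: 2 + 2 + 0 + 1 + 0 = 5
  Singh: 1 + 3 + 2 + 2 + 3 = 11
Singh has the highest total.

Singh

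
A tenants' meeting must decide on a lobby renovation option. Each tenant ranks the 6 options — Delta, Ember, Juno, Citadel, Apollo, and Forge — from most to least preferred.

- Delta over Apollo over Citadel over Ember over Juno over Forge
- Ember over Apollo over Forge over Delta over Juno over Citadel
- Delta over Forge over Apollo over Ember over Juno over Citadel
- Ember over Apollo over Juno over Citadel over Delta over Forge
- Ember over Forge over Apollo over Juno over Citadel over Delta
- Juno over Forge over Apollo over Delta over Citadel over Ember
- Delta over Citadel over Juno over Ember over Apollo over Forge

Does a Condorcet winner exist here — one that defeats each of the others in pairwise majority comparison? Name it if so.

Head-to-head results (7 voters total):
Delta vs Ember: Delta wins 4–3.
Delta vs Juno: Delta wins 4–3.
Delta vs Citadel: Delta wins 5–2.
Delta vs Apollo: Apollo wins 4–3.
Delta vs Forge: Delta wins 4–3.
Ember vs Juno: Ember wins 5–2.
Ember vs Citadel: Ember wins 4–3.
Ember vs Apollo: Ember wins 4–3.
Ember vs Forge: Ember wins 5–2.
Juno vs Citadel: Juno wins 5–2.
Juno vs Apollo: Apollo wins 5–2.
Juno vs Forge: Juno wins 4–3.
Citadel vs Apollo: Apollo wins 6–1.
Citadel vs Forge: Forge wins 4–3.
Apollo vs Forge: Apollo wins 4–3.
No candidate beats all others: Delta beats Ember beats Apollo beats Delta, a majority cycle.

None — there is no Condorcet winner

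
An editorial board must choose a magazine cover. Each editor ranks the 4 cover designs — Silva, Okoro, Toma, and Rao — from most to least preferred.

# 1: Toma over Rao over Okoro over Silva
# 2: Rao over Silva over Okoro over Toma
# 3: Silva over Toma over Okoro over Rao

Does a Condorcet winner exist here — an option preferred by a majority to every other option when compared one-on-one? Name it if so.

No Condorcet winner

Head-to-head results (3 voters total):
Silva vs Okoro: Silva wins 2–1.
Silva vs Toma: Silva wins 2–1.
Silva vs Rao: Rao wins 2–1.
Okoro vs Toma: Toma wins 2–1.
Okoro vs Rao: Rao wins 2–1.
Toma vs Rao: Toma wins 2–1.
No candidate beats all others: Silva beats Toma beats Rao beats Silva, a majority cycle.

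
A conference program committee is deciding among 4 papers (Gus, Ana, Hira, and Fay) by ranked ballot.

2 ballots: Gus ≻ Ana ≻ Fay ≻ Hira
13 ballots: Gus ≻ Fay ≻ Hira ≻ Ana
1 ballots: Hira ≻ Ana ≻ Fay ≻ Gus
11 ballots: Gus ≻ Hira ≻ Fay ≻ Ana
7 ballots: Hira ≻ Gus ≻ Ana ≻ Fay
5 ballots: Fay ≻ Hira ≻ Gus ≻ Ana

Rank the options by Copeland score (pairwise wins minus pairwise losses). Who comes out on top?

Pairwise results:
  Gus vs Ana: Gus wins 38–1.
  Gus vs Hira: Gus wins 26–13.
  Gus vs Fay: Gus wins 33–6.
  Ana vs Hira: Hira wins 37–2.
  Ana vs Fay: Fay wins 29–10.
  Hira vs Fay: Fay wins 20–19.
Copeland scores (wins − losses):
  Gus: 3 − 0 = 3
  Ana: 0 − 3 = -3
  Hira: 1 − 2 = -1
  Fay: 2 − 1 = 1
Gus has the best Copeland score.

Gus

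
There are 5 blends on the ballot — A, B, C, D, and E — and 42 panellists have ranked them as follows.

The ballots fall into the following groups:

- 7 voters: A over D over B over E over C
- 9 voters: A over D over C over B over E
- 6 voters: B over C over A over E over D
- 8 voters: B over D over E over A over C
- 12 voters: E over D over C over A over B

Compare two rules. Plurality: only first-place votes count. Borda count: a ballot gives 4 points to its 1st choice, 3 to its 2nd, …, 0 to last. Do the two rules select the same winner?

Plurality first-place counts: A 16, B 14, C 0, D 0, E 12 → A.
Borda totals: A 96, B 79, C 60, D 108, E 77 → D.
The two rules disagree: plurality picks A, Borda picks D.

No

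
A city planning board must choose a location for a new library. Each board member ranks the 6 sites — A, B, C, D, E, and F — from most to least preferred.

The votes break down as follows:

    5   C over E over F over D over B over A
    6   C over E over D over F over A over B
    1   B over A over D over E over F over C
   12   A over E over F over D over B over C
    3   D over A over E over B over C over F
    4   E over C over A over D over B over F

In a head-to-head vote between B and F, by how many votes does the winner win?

15

Ballots ranking B above F: 1+3+4 = 8.
Ballots ranking F above B: 5+6+12 = 23.
F wins 23–8, a margin of 15.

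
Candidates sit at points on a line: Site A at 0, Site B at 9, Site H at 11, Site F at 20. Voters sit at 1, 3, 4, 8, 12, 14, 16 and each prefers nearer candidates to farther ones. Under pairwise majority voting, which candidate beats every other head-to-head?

Site B

With single-peaked preferences on a line, the Condorcet winner is the candidate closest to the median voter.
The median voter (position 8) is closest to Site B at 9.
Check: Site B vs Site H — voters closer to Site B: 4 of 7.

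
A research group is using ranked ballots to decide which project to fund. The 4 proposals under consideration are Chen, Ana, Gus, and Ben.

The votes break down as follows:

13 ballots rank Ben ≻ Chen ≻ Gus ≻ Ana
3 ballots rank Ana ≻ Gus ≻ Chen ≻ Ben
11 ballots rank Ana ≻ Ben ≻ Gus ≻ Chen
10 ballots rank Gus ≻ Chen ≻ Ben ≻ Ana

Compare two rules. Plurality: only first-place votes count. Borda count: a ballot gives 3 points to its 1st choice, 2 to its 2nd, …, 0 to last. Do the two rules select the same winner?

No

Plurality first-place counts: Chen 0, Ana 14, Gus 10, Ben 13 → Ana.
Borda totals: Chen 49, Ana 42, Gus 60, Ben 71 → Ben.
The two rules disagree: plurality picks Ana, Borda picks Ben.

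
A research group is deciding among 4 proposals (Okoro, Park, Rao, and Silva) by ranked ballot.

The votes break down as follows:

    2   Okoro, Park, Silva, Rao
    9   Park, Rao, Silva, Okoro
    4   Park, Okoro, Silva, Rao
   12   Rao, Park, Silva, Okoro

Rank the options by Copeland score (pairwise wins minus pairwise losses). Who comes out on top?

Pairwise results:
  Okoro vs Park: Park wins 25–2.
  Okoro vs Rao: Rao wins 21–6.
  Okoro vs Silva: Silva wins 21–6.
  Park vs Rao: Park wins 15–12.
  Park vs Silva: Park wins 27–0.
  Rao vs Silva: Rao wins 21–6.
Copeland scores (wins − losses):
  Okoro: 0 − 3 = -3
  Park: 3 − 0 = 3
  Rao: 2 − 1 = 1
  Silva: 1 − 2 = -1
Park has the best Copeland score.

Park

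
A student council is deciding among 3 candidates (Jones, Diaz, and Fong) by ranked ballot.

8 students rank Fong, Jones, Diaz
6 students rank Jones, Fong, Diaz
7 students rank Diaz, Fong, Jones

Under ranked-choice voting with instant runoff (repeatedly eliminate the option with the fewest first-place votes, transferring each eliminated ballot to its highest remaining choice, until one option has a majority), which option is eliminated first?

Jones

Round 1: Fong 8, Diaz 7, Jones 6. Jones has the fewest and is eliminated.
Round 2: Fong 14, Diaz 7. Fong has a majority.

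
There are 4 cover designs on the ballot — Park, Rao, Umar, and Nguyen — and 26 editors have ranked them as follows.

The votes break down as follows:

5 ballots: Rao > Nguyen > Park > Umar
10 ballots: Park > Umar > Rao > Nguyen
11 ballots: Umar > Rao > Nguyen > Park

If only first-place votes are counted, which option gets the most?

First-place vote totals:
  Park: 10
  Rao: 5
  Umar: 11
  Nguyen: 0
Umar has the most first-place votes.

Umar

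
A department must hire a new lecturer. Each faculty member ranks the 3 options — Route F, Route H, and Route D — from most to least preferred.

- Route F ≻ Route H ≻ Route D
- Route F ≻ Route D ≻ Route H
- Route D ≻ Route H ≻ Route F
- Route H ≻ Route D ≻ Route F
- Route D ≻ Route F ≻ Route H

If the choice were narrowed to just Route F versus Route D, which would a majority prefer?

Ballots ranking Route F above Route D: 2.
Ballots ranking Route D above Route F: 3.
Route D wins the head-to-head, 3–2.

Route D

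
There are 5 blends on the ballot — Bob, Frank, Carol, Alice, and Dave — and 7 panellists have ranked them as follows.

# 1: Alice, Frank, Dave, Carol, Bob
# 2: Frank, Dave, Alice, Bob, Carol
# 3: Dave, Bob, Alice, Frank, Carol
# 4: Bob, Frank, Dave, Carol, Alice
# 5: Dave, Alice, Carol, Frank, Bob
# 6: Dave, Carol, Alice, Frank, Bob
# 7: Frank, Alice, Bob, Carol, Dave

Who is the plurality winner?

Dave

First-place vote totals:
  Bob: 1
  Frank: 2
  Carol: 0
  Alice: 1
  Dave: 3
Dave has the most first-place votes.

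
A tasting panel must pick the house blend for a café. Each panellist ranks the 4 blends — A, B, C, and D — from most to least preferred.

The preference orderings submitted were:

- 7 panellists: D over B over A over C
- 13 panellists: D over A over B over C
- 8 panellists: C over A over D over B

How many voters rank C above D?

8

Ballots ranking C above D: 8.
Ballots ranking D above C: 7+13 = 20.
So 8 of 28 voters prefer C to D.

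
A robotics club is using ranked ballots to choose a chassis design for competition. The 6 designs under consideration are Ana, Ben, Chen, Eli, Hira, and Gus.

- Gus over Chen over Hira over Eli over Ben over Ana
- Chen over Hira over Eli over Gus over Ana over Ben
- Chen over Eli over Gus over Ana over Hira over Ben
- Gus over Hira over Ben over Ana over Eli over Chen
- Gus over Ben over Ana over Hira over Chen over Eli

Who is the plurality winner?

First-place vote totals:
  Ana: 0
  Ben: 0
  Chen: 2
  Eli: 0
  Hira: 0
  Gus: 3
Gus has the most first-place votes.

Gus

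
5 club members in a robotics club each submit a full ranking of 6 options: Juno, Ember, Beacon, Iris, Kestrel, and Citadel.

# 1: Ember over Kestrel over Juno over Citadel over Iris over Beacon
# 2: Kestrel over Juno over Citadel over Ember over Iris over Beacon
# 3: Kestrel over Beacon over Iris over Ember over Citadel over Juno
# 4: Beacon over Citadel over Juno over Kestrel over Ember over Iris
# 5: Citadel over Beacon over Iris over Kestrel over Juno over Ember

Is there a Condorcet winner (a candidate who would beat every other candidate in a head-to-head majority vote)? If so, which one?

Kestrel

Head-to-head results (5 voters total):
Juno vs Ember: Juno wins 3–2.
Juno vs Beacon: Beacon wins 3–2.
Juno vs Iris: Juno wins 3–2.
Juno vs Kestrel: Kestrel wins 4–1.
Juno vs Citadel: Citadel wins 3–2.
Ember vs Beacon: Beacon wins 3–2.
Ember vs Iris: Ember wins 3–2.
Ember vs Kestrel: Kestrel wins 4–1.
Ember vs Citadel: Citadel wins 3–2.
Beacon vs Iris: Beacon wins 3–2.
Beacon vs Kestrel: Kestrel wins 3–2.
Beacon vs Citadel: Citadel wins 3–2.
Iris vs Kestrel: Kestrel wins 4–1.
Iris vs Citadel: Citadel wins 4–1.
Kestrel vs Citadel: Kestrel wins 3–2.
Kestrel beats each rival — Juno (4–1), Ember (4–1), Beacon (3–2), Iris (4–1), Citadel (3–2) — so Kestrel is the Condorcet winner.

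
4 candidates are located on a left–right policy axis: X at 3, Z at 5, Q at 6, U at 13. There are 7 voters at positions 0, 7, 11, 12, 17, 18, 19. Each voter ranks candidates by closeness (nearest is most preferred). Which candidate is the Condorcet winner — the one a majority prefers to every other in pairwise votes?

With single-peaked preferences on a line, the Condorcet winner is the candidate closest to the median voter.
The median voter (position 12) is closest to U at 13.
Check: U vs Z — voters closer to U: 5 of 7.

U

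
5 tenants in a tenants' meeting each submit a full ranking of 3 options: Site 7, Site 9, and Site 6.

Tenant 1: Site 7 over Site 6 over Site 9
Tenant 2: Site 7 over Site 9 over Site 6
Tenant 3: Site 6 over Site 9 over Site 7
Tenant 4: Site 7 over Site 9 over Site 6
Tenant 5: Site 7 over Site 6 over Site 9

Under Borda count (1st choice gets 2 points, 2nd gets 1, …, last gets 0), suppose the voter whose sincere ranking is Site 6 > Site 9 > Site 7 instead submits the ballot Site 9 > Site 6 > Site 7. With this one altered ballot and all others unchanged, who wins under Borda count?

Site 7

Borda totals with the altered ballot: Site 7 8, Site 9 4, Site 6 3.
The winner is unchanged: still Site 7.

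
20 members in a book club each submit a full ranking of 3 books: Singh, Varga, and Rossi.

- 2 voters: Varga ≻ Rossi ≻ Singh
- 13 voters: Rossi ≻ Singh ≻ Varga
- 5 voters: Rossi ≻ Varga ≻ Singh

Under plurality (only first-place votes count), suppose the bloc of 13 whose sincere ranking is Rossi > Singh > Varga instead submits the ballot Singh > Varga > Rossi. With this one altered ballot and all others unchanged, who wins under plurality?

First-place totals with the altered ballot: Singh 13, Varga 2, Rossi 5.
The switch changes the winner from Rossi to Singh.

Singh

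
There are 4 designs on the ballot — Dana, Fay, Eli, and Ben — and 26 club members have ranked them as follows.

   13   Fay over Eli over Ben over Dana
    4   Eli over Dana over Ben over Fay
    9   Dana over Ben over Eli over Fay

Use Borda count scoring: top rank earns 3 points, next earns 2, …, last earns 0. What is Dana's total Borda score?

Borda scores:
  Dana: 13·0 + 4·2 + 9·3 = 35
  Fay: 13·3 + 4·0 + 9·0 = 39
  Eli: 13·2 + 4·3 + 9·1 = 47
  Ben: 13·1 + 4·1 + 9·2 = 35

35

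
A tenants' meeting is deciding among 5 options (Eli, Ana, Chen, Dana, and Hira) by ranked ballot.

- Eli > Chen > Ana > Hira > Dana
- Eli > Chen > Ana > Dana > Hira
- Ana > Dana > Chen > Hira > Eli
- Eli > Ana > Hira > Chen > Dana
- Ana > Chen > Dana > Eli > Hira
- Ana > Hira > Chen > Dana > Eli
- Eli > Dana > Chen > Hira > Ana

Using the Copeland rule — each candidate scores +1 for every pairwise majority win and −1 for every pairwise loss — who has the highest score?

Eli

Pairwise results:
  Eli vs Ana: Eli wins 4–3.
  Eli vs Chen: Eli wins 4–3.
  Eli vs Dana: Eli wins 4–3.
  Eli vs Hira: Eli wins 5–2.
  Ana vs Chen: Ana wins 4–3.
  Ana vs Dana: Ana wins 6–1.
  Ana vs Hira: Ana wins 6–1.
  Chen vs Dana: Chen wins 5–2.
  Chen vs Hira: Chen wins 5–2.
  Dana vs Hira: Dana wins 4–3.
Copeland scores (wins − losses):
  Eli: 4 − 0 = 4
  Ana: 3 − 1 = 2
  Chen: 2 − 2 = 0
  Dana: 1 − 3 = -2
  Hira: 0 − 4 = -4
Eli has the best Copeland score.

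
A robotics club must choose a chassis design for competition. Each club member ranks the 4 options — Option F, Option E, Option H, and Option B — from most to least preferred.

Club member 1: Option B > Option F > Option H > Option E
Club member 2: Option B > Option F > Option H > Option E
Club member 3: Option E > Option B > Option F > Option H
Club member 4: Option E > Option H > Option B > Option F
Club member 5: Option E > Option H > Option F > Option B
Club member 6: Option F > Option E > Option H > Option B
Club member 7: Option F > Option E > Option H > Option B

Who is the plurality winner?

First-place vote totals:
  Option F: 2
  Option E: 3
  Option H: 0
  Option B: 2
Option E has the most first-place votes.

Option E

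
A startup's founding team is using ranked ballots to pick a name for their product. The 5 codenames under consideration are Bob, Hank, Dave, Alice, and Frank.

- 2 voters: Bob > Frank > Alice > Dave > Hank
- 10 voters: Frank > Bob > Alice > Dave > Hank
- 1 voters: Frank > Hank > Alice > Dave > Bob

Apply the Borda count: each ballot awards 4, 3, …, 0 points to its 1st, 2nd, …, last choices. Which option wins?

Borda scores:
  Bob: 2·4 + 10·3 + 0 = 38
  Hank: 2·0 + 10·0 + 3 = 3
  Dave: 2·1 + 10·1 + 1 = 13
  Alice: 2·2 + 10·2 + 2 = 26
  Frank: 2·3 + 10·4 + 4 = 50
Frank has the highest total.

Frank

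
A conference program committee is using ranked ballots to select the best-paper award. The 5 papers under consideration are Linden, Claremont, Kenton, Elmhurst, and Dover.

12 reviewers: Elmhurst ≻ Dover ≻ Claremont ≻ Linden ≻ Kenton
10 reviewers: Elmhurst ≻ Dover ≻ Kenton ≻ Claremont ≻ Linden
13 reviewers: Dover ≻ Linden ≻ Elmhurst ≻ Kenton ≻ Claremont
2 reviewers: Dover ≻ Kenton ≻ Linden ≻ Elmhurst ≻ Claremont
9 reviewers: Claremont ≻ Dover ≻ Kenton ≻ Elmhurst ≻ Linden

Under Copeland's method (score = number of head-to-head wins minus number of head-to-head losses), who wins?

Dover

Pairwise results:
  Linden vs Claremont: Claremont wins 31–15.
  Linden vs Kenton: Linden wins 25–21.
  Linden vs Elmhurst: Elmhurst wins 31–15.
  Linden vs Dover: Dover wins 46–0.
  Claremont vs Kenton: Kenton wins 25–21.
  Claremont vs Elmhurst: Elmhurst wins 37–9.
  Claremont vs Dover: Dover wins 37–9.
  Kenton vs Elmhurst: Elmhurst wins 35–11.
  Kenton vs Dover: Dover wins 46–0.
  Elmhurst vs Dover: Dover wins 24–22.
Copeland scores (wins − losses):
  Linden: 1 − 3 = -2
  Claremont: 1 − 3 = -2
  Kenton: 1 − 3 = -2
  Elmhurst: 3 − 1 = 2
  Dover: 4 − 0 = 4
Dover has the best Copeland score.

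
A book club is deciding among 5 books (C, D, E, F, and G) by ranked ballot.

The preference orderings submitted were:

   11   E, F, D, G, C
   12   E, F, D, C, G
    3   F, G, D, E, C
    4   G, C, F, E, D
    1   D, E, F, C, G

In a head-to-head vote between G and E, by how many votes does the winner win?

Ballots ranking G above E: 3+4 = 7.
Ballots ranking E above G: 11+12+1 = 24.
E wins 24–7, a margin of 17.

17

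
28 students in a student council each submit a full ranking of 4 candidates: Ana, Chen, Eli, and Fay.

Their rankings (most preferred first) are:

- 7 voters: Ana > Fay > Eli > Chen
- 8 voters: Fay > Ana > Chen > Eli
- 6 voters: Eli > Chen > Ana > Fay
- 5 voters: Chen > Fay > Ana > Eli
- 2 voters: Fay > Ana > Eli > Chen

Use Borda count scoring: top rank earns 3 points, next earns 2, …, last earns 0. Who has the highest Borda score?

Fay

Borda scores:
  Ana: 7·3 + 8·2 + 6·1 + 5·1 + 2·2 = 52
  Chen: 7·0 + 8·1 + 6·2 + 5·3 + 2·0 = 35
  Eli: 7·1 + 8·0 + 6·3 + 5·0 + 2·1 = 27
  Fay: 7·2 + 8·3 + 6·0 + 5·2 + 2·3 = 54
Fay has the highest total.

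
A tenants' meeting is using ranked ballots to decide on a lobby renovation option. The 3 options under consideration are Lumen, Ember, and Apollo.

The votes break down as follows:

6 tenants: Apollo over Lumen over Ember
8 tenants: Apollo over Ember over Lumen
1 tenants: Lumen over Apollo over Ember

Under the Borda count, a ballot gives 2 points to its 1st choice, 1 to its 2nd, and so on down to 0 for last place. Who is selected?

Apollo

Borda scores:
  Lumen: 6·1 + 8·0 + 2 = 8
  Ember: 6·0 + 8·1 + 0 = 8
  Apollo: 6·2 + 8·2 + 1 = 29
Apollo has the highest total.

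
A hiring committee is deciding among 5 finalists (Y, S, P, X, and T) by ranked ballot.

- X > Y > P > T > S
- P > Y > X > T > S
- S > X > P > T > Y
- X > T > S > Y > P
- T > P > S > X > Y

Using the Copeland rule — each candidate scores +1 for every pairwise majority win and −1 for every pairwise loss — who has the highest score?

X

Pairwise results:
  Y vs S: S wins 3–2.
  Y vs P: P wins 3–2.
  Y vs X: X wins 4–1.
  Y vs T: T wins 3–2.
  S vs P: P wins 3–2.
  S vs X: X wins 3–2.
  S vs T: T wins 4–1.
  P vs X: X wins 3–2.
  P vs T: P wins 3–2.
  X vs T: X wins 4–1.
Copeland scores (wins − losses):
  Y: 0 − 4 = -4
  S: 1 − 3 = -2
  P: 3 − 1 = 2
  X: 4 − 0 = 4
  T: 2 − 2 = 0
X has the best Copeland score.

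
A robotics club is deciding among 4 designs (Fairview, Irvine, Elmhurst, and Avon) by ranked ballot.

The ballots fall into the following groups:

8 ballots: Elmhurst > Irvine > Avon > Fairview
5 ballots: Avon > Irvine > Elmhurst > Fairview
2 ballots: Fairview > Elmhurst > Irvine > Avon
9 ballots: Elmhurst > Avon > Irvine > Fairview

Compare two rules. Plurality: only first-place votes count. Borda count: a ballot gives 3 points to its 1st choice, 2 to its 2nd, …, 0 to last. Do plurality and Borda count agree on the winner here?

Yes

Plurality first-place counts: Fairview 2, Irvine 0, Elmhurst 17, Avon 5 → Elmhurst.
Borda totals: Fairview 6, Irvine 37, Elmhurst 60, Avon 41 → Elmhurst.
The two rules agree on Elmhurst.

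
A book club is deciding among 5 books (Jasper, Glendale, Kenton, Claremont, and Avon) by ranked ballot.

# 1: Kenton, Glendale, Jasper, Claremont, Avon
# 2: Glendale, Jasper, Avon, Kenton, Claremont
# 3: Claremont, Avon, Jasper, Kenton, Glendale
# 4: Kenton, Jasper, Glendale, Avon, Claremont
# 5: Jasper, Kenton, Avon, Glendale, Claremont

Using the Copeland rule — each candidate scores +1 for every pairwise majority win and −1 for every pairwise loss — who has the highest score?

Jasper

Pairwise results:
  Jasper vs Glendale: Jasper wins 3–2.
  Jasper vs Kenton: Jasper wins 3–2.
  Jasper vs Claremont: Jasper wins 4–1.
  Jasper vs Avon: Jasper wins 4–1.
  Glendale vs Kenton: Kenton wins 4–1.
  Glendale vs Claremont: Glendale wins 4–1.
  Glendale vs Avon: Glendale wins 3–2.
  Kenton vs Claremont: Kenton wins 4–1.
  Kenton vs Avon: Kenton wins 3–2.
  Claremont vs Avon: Avon wins 3–2.
Copeland scores (wins − losses):
  Jasper: 4 − 0 = 4
  Glendale: 2 − 2 = 0
  Kenton: 3 − 1 = 2
  Claremont: 0 − 4 = -4
  Avon: 1 − 3 = -2
Jasper has the best Copeland score.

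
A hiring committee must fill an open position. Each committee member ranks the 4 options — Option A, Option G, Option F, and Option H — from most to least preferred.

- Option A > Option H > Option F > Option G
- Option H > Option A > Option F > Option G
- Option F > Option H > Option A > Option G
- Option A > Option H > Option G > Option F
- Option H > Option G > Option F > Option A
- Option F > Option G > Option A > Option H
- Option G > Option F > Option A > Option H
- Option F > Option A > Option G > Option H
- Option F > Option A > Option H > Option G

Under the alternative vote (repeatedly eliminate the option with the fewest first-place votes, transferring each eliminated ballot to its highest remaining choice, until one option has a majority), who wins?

Round 1: Option F 4, Option A 2, Option H 2, Option G 1. Option G has the fewest and is eliminated.
Round 2: Option F 5, Option A 2, Option H 2. Option F has a majority.

Option F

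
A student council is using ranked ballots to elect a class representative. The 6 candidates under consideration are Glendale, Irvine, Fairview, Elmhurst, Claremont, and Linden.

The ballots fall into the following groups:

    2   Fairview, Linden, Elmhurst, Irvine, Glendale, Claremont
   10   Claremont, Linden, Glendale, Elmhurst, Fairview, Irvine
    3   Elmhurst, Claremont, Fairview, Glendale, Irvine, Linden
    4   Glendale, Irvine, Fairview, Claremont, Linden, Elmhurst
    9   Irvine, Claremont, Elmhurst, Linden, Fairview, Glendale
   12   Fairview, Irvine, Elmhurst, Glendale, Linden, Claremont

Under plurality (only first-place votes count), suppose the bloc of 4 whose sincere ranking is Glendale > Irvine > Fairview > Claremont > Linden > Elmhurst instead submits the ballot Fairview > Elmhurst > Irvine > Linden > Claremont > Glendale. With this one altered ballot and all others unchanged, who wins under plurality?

First-place totals with the altered ballot: Glendale 0, Irvine 9, Fairview 18, Elmhurst 3, Claremont 10, Linden 0.
The winner is unchanged: still Fairview.

Fairview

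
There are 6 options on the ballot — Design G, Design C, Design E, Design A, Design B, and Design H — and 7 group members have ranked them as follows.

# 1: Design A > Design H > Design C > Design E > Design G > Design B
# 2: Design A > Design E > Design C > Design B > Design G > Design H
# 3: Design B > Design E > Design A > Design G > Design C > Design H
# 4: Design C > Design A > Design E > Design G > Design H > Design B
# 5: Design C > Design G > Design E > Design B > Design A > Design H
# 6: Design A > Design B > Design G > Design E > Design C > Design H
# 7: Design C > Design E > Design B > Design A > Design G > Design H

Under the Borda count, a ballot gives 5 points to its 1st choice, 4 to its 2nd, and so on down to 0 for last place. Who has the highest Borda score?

Design A

Borda scores:
  Design G: 1 + 1 + 2 + 2 + 4 + 3 + 1 = 14
  Design C: 3 + 3 + 1 + 5 + 5 + 1 + 5 = 23
  Design E: 2 + 4 + 4 + 3 + 3 + 2 + 4 = 22
  Design A: 5 + 5 + 3 + 4 + 1 + 5 + 2 = 25
  Design B: 0 + 2 + 5 + 0 + 2 + 4 + 3 = 16
  Design H: 4 + 0 + 0 + 1 + 0 + 0 + 0 = 5
Design A has the highest total.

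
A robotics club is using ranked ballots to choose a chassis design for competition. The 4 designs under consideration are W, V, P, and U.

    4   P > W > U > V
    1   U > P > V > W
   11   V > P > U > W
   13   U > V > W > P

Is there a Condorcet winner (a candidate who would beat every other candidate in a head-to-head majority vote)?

Head-to-head results (29 voters total):
W vs V: V wins 25–4.
W vs P: P wins 16–13.
W vs U: U wins 25–4.
V vs P: V wins 24–5.
V vs U: U wins 18–11.
P vs U: P wins 15–14.
No candidate beats all others: V beats P beats U beats V, a majority cycle.

No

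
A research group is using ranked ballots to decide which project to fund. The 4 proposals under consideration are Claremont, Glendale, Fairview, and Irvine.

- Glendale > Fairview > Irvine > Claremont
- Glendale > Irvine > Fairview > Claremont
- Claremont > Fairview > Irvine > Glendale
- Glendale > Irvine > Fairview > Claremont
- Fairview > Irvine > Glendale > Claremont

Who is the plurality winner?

Glendale

First-place vote totals:
  Claremont: 1
  Glendale: 3
  Fairview: 1
  Irvine: 0
Glendale has the most first-place votes.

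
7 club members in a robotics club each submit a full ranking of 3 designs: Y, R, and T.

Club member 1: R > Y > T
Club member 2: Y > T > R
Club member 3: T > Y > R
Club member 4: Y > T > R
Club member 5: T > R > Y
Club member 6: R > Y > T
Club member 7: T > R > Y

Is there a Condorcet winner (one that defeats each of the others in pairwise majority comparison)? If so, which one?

Head-to-head results (7 voters total):
Y vs R: R wins 4–3.
Y vs T: Y wins 4–3.
R vs T: T wins 5–2.
No candidate beats all others: Y beats T beats R beats Y, a majority cycle.

None — there is no Condorcet winner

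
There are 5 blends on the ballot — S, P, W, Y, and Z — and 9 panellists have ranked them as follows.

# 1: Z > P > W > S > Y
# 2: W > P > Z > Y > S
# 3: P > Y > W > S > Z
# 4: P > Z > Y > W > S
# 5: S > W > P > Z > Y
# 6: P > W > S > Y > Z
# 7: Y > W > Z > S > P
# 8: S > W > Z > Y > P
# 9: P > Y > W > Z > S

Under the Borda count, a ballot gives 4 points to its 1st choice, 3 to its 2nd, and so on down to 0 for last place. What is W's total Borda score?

23

Borda scores:
  S: 1 + 0 + 1 + 0 + 4 + 2 + 1 + 4 + 0 = 13
  P: 3 + 3 + 4 + 4 + 2 + 4 + 0 + 0 + 4 = 24
  W: 2 + 4 + 2 + 1 + 3 + 3 + 3 + 3 + 2 = 23
  Y: 0 + 1 + 3 + 2 + 0 + 1 + 4 + 1 + 3 = 15
  Z: 4 + 2 + 0 + 3 + 1 + 0 + 2 + 2 + 1 = 15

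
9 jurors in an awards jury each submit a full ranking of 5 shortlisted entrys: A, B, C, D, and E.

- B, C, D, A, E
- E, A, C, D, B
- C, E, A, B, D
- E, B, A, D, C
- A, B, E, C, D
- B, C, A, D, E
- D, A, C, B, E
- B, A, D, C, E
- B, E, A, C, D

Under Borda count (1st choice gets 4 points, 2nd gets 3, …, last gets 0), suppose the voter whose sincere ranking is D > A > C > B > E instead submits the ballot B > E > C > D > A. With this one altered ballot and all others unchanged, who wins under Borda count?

B

Borda totals with the altered ballot: A 19, B 27, C 17, D 8, E 19.
The winner is unchanged: still B.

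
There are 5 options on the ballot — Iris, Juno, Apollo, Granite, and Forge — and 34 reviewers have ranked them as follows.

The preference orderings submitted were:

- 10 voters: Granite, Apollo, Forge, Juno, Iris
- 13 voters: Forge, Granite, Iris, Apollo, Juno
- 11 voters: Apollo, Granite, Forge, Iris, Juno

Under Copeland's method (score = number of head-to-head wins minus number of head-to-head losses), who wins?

Granite

Pairwise results:
  Iris vs Juno: Iris wins 24–10.
  Iris vs Apollo: Apollo wins 21–13.
  Iris vs Granite: Granite wins 34–0.
  Iris vs Forge: Forge wins 34–0.
  Juno vs Apollo: Apollo wins 34–0.
  Juno vs Granite: Granite wins 34–0.
  Juno vs Forge: Forge wins 34–0.
  Apollo vs Granite: Granite wins 23–11.
  Apollo vs Forge: Apollo wins 21–13.
  Granite vs Forge: Granite wins 21–13.
Copeland scores (wins − losses):
  Iris: 1 − 3 = -2
  Juno: 0 − 4 = -4
  Apollo: 3 − 1 = 2
  Granite: 4 − 0 = 4
  Forge: 2 − 2 = 0
Granite has the best Copeland score.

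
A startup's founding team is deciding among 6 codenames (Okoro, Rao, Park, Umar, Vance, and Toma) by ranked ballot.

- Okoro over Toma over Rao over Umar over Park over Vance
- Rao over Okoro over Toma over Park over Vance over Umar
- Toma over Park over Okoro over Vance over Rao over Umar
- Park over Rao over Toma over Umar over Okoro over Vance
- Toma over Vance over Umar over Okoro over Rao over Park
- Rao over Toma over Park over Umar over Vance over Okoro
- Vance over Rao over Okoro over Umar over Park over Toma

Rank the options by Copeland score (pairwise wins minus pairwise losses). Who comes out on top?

Pairwise results:
  Okoro vs Rao: Rao wins 4–3.
  Okoro vs Park: Okoro wins 4–3.
  Okoro vs Umar: Okoro wins 4–3.
  Okoro vs Vance: Okoro wins 4–3.
  Okoro vs Toma: Toma wins 4–3.
  Rao vs Park: Rao wins 5–2.
  Rao vs Umar: Rao wins 6–1.
  Rao vs Vance: Rao wins 4–3.
  Rao vs Toma: Rao wins 4–3.
  Park vs Umar: Park wins 4–3.
  Park vs Vance: Park wins 5–2.
  Park vs Toma: Toma wins 5–2.
  Umar vs Vance: Vance wins 4–3.
  Umar vs Toma: Toma wins 6–1.
  Vance vs Toma: Toma wins 6–1.
Copeland scores (wins − losses):
  Okoro: 3 − 2 = 1
  Rao: 5 − 0 = 5
  Park: 2 − 3 = -1
  Umar: 0 − 5 = -5
  Vance: 1 − 4 = -3
  Toma: 4 − 1 = 3
Rao has the best Copeland score.

Rao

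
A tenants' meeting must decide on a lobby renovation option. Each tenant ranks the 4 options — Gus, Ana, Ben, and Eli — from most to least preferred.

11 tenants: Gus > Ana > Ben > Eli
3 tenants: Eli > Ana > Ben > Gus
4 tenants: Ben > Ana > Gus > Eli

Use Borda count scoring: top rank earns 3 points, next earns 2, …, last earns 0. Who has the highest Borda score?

Gus

Borda scores:
  Gus: 11·3 + 3·0 + 4·1 = 37
  Ana: 11·2 + 3·2 + 4·2 = 36
  Ben: 11·1 + 3·1 + 4·3 = 26
  Eli: 11·0 + 3·3 + 4·0 = 9
Gus has the highest total.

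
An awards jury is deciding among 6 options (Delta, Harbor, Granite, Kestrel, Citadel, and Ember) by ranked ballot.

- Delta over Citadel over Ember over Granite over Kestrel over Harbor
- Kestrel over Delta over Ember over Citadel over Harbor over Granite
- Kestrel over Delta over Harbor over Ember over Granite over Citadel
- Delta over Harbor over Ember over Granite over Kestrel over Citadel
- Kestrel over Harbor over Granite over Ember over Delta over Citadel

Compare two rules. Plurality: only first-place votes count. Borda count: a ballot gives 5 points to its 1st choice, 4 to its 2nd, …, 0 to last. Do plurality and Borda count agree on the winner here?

Plurality first-place counts: Delta 2, Harbor 0, Granite 0, Kestrel 3, Citadel 0, Ember 0 → Kestrel.
Borda totals: Delta 19, Harbor 12, Granite 8, Kestrel 17, Citadel 6, Ember 13 → Delta.
The two rules disagree: plurality picks Kestrel, Borda picks Delta.

No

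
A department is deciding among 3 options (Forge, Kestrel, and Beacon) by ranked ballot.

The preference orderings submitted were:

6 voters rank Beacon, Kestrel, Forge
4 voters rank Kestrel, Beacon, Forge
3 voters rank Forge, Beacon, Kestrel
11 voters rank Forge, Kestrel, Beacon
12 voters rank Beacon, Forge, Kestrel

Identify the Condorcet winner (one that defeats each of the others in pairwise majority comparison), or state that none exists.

Beacon

Head-to-head results (36 voters total):
Forge vs Kestrel: Forge wins 26–10.
Forge vs Beacon: Beacon wins 22–14.
Kestrel vs Beacon: Beacon wins 21–15.
Beacon beats each rival — Forge (22–14), Kestrel (21–15) — so Beacon is the Condorcet winner.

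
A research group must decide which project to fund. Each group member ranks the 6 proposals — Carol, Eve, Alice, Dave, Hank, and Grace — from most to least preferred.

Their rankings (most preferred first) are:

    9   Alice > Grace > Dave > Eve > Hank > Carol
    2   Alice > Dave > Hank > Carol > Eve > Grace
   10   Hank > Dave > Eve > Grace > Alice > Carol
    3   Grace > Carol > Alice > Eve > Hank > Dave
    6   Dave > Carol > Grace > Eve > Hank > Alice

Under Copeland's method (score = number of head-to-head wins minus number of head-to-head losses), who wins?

Pairwise results:
  Carol vs Eve: Eve wins 19–11.
  Carol vs Alice: Alice wins 21–9.
  Carol vs Dave: Dave wins 27–3.
  Carol vs Hank: Hank wins 21–9.
  Carol vs Grace: Grace wins 22–8.
  Eve vs Alice: Eve wins 16–14.
  Eve vs Dave: Dave wins 27–3.
  Eve vs Hank: Eve wins 18–12.
  Eve vs Grace: Grace wins 18–12.
  Alice vs Dave: Dave wins 16–14.
  Alice vs Hank: Hank wins 16–14.
  Alice vs Grace: Grace wins 19–11.
  Dave vs Hank: Dave wins 17–13.
  Dave vs Grace: Dave wins 18–12.
  Hank vs Grace: Grace wins 18–12.
Copeland scores (wins − losses):
  Carol: 0 − 5 = -5
  Eve: 3 − 2 = 1
  Alice: 1 − 4 = -3
  Dave: 5 − 0 = 5
  Hank: 2 − 3 = -1
  Grace: 4 − 1 = 3
Dave has the best Copeland score.

Dave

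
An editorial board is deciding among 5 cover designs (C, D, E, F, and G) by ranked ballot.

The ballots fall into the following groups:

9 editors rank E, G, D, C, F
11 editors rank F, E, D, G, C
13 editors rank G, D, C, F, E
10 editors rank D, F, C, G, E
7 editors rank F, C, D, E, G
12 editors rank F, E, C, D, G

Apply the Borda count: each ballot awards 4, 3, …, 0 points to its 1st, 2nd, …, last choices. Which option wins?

Borda scores:
  C: 9·1 + 11·0 + 13·2 + 10·2 + 7·3 + 12·2 = 100
  D: 9·2 + 11·2 + 13·3 + 10·4 + 7·2 + 12·1 = 145
  E: 9·4 + 11·3 + 13·0 + 10·0 + 7·1 + 12·3 = 112
  F: 9·0 + 11·4 + 13·1 + 10·3 + 7·4 + 12·4 = 163
  G: 9·3 + 11·1 + 13·4 + 10·1 + 7·0 + 12·0 = 100
F has the highest total.

F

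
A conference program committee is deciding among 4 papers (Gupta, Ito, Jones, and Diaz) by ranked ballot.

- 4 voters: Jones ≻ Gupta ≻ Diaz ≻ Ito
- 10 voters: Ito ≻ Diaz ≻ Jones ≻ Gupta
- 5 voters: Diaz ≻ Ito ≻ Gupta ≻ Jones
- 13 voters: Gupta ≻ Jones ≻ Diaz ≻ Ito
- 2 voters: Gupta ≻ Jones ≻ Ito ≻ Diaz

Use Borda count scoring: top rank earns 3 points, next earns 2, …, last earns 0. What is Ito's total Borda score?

42

Borda scores:
  Gupta: 4·2 + 10·0 + 5·1 + 13·3 + 2·3 = 58
  Ito: 4·0 + 10·3 + 5·2 + 13·0 + 2·1 = 42
  Jones: 4·3 + 10·1 + 5·0 + 13·2 + 2·2 = 52
  Diaz: 4·1 + 10·2 + 5·3 + 13·1 + 2·0 = 52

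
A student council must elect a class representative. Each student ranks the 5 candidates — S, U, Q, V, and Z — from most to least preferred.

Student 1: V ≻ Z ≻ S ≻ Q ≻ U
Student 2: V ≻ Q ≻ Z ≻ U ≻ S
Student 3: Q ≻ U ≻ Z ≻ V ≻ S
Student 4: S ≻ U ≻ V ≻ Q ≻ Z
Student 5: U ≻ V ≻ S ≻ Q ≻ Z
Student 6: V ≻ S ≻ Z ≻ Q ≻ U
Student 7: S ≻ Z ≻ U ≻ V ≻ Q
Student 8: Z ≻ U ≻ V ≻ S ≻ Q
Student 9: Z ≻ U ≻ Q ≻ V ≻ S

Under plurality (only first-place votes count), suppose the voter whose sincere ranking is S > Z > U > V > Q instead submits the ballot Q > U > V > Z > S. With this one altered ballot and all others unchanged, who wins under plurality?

V

First-place totals with the altered ballot: S 1, U 1, Q 2, V 3, Z 2.
The winner is unchanged: still V.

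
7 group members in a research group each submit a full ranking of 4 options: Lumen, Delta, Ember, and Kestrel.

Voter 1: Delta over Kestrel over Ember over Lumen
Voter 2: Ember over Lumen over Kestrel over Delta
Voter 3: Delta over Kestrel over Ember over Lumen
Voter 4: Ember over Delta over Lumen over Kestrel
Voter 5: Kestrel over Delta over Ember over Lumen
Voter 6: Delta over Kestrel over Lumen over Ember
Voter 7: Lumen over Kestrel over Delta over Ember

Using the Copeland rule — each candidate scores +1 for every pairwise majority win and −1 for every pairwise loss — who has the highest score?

Pairwise results:
  Lumen vs Delta: Delta wins 5–2.
  Lumen vs Ember: Ember wins 5–2.
  Lumen vs Kestrel: Kestrel wins 4–3.
  Delta vs Ember: Delta wins 5–2.
  Delta vs Kestrel: Delta wins 4–3.
  Ember vs Kestrel: Kestrel wins 5–2.
Copeland scores (wins − losses):
  Lumen: 0 − 3 = -3
  Delta: 3 − 0 = 3
  Ember: 1 − 2 = -1
  Kestrel: 2 − 1 = 1
Delta has the best Copeland score.

Delta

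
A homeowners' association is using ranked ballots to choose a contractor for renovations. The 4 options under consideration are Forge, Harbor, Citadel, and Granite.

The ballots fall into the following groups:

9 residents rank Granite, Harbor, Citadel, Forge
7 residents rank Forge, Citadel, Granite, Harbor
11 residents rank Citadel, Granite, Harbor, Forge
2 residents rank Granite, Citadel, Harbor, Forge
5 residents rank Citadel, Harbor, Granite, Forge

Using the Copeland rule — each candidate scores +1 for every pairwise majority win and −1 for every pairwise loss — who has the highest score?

Citadel

Pairwise results:
  Forge vs Harbor: Harbor wins 27–7.
  Forge vs Citadel: Citadel wins 27–7.
  Forge vs Granite: Granite wins 27–7.
  Harbor vs Citadel: Citadel wins 25–9.
  Harbor vs Granite: Granite wins 29–5.
  Citadel vs Granite: Citadel wins 23–11.
Copeland scores (wins − losses):
  Forge: 0 − 3 = -3
  Harbor: 1 − 2 = -1
  Citadel: 3 − 0 = 3
  Granite: 2 − 1 = 1
Citadel has the best Copeland score.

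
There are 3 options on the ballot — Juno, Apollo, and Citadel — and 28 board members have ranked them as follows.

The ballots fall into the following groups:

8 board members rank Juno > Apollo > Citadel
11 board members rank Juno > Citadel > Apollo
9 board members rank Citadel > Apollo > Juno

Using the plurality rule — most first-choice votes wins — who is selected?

Juno

First-place vote totals:
  Juno: 19
  Apollo: 0
  Citadel: 9
Juno has the most first-place votes.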